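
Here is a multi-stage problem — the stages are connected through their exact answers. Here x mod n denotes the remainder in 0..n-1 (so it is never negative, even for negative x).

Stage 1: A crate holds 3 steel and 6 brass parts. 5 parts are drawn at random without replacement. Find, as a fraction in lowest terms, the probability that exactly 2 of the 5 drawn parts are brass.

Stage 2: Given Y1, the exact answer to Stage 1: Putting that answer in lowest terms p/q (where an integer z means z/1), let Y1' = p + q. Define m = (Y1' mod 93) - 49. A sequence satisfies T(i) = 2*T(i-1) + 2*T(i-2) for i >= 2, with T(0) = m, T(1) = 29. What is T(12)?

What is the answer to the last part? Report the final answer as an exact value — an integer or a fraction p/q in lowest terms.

Stage 1: total draws C(9,5) = 126; favorable C(6,2)*C(3,3) = 15; P = 5/42; answer 5/42
Stage 2: Y1 = 5/42; threaded value p + q = 47; m = -2; T(2) = 2*(29) + 2*(-2) = 54; iterating: T(2)=54, T(3)=166, T(4)=440, T(5)=1212, T(6)=3304, T(7)=9032, T(8)=24672, T(9)=67408, T(10)=184160, T(11)=503136, T(12)=1374592; answer 1374592

1374592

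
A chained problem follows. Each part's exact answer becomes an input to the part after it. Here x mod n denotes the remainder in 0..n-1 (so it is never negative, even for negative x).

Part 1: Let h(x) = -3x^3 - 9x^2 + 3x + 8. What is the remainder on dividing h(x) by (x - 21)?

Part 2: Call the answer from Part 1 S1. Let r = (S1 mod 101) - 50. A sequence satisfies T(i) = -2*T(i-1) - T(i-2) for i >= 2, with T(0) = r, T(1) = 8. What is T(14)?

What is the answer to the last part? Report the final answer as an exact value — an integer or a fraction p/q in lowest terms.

Part 1: remainder = value at the root: -3*(21)^3 - 9*(21)^2 + 3*(21)^1 + 8 = (-27783) + (-3969) + (63) + (8) = -31681; answer -31681
Part 2: S1 = -31681; r = -17; T(2) = -2*(8) - 1*(-17) = 1; iterating: T(2)=1, T(3)=-10, T(4)=19, T(5)=-28, T(6)=37, T(7)=-46, T(8)=55, T(9)=-64, T(10)=73, T(11)=-82, T(12)=91, T(13)=-100, T(14)=109; answer 109

109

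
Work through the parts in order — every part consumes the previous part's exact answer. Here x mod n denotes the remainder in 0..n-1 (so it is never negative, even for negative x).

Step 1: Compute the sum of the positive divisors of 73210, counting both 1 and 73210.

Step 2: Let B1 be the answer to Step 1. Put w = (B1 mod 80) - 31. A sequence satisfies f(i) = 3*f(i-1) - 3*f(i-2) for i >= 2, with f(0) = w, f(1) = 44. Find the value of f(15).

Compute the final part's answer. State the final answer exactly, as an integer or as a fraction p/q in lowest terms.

Step 1: 73210 = 2 * 5 * 7321; sigma = (1 + 2) * (1 + 5) * (1 + 7321) = 3 * 6 * 7322 = 131796; answer 131796
Step 2: B1 = 131796; w = 5; f(2) = 3*(44) - 3*(5) = 117; iterating: f(2)=117, f(3)=219, f(4)=306, f(5)=261, f(6)=-135, f(7)=-1188, f(8)=-3159, f(9)=-5913, f(10)=-8262, f(11)=-7047, f(12)=3645, f(13)=32076, f(14)=85293, f(15)=159651; answer 159651

159651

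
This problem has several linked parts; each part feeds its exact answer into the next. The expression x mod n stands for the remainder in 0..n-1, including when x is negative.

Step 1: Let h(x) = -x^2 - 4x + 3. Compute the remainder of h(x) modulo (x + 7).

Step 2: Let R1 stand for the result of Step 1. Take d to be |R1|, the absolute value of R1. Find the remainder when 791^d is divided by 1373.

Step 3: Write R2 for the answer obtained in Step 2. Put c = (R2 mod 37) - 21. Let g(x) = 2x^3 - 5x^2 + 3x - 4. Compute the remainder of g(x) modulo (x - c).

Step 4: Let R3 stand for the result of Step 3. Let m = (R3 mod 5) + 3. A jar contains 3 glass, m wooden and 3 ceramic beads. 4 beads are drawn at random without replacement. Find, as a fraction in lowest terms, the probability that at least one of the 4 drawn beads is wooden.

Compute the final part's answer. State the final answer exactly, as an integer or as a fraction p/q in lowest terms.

Step 1: remainder = value at the root: -1*(-7)^2 - 4*(-7)^1 + 3 = (-49) + (28) + (3) = -18; answer -18
Step 2: R1 = -18; d = 18; squarings mod 1373: 791^1=791, 791^2=966, 791^4=889, 791^8=846, 791^16=383; 791^18 = 791^2 * 791^16 = 641 (mod 1373); answer 641
Step 3: R2 = 641; c = -9; remainder = value at the root: 2*(-9)^3 - 5*(-9)^2 + 3*(-9)^1 - 4 = (-1458) + (-405) + (-27) + (-4) = -1894; answer -1894
Step 4: R3 = -1894; m = 4; total draws C(10,4) = 210; complement C(6,4) = 15; favorable 210 - 15 = 195; P = 13/14; answer 13/14

13/14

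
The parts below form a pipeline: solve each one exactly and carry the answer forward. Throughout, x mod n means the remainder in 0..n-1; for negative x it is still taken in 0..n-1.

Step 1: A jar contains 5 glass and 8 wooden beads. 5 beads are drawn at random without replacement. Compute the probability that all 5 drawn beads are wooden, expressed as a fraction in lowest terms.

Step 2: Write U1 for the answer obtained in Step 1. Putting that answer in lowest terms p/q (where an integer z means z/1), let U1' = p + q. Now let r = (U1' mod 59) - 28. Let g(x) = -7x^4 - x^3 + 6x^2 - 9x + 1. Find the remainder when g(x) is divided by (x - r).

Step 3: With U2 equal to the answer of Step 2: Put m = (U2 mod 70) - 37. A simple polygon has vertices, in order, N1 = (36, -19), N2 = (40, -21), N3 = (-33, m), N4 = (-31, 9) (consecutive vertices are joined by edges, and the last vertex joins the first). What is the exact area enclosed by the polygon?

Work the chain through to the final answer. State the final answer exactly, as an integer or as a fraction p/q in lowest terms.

893

Step 1: total draws C(13,5) = 1287; favorable C(8,5) = 56; P = 56/1287; answer 56/1287
Step 2: U1 = 56/1287; threaded value p + q = 1343; r = 17; remainder = value at the root: -7*(17)^4 - 1*(17)^3 + 6*(17)^2 - 9*(17)^1 + 1 = (-584647) + (-4913) + (1734) + (-153) + (1) = -587978; answer -587978
Step 3: U2 = -587978; m = -15; cross terms: (36*-21 - 40*-19)=4, (40*-15 - -33*-21)=-1293, (-33*9 - -31*-15)=-762, (-31*-19 - 36*9)=265; twice the area = |-1786| = 1786; area = 893; answer 893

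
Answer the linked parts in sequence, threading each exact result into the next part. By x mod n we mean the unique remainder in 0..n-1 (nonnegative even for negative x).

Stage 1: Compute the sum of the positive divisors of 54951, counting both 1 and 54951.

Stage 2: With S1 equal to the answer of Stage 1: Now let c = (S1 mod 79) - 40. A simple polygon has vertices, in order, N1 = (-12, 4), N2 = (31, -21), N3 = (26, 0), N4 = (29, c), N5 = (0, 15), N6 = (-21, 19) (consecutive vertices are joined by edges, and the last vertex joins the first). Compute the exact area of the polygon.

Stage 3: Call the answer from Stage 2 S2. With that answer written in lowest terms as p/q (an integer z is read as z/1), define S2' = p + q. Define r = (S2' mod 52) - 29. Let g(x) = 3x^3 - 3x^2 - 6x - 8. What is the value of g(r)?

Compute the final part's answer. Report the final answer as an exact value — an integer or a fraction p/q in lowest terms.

Stage 1: 54951 = 3 * 13 * 1409; sigma = (1 + 3) * (1 + 13) * (1 + 1409) = 4 * 14 * 1410 = 78960; answer 78960
Stage 2: S1 = 78960; c = -1; cross terms: (-12*-21 - 31*4)=128, (31*0 - 26*-21)=546, (26*-1 - 29*0)=-26, (29*15 - 0*-1)=435, (0*19 - -21*15)=315, (-21*4 - -12*19)=144; twice the area = |1542| = 1542; area = 771; answer 771
Stage 3: S2 = 771; threaded value p + q = 772; r = 15; 3*(15)^3 - 3*(15)^2 - 6*(15)^1 - 8 = (10125) + (-675) + (-90) + (-8) = 9352; answer 9352

9352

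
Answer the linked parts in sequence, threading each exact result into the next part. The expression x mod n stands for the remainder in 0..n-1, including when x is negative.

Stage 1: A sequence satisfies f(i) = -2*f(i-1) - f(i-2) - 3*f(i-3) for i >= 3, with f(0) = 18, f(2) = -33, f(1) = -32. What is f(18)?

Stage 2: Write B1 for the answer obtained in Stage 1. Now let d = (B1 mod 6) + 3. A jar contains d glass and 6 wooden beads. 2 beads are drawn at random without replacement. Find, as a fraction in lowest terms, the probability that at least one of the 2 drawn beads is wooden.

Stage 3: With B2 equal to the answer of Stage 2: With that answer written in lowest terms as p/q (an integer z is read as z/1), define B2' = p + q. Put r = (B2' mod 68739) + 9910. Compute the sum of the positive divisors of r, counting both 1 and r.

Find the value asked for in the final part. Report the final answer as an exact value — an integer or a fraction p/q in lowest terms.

Stage 1: f(3) = -2*(-33) - 1*(-32) - 3*(18) = 44; iterating: f(3)=44, f(4)=41, f(5)=-27, f(6)=-119, f(7)=142, f(8)=-84, f(9)=383, f(10)=-1108, f(11)=2085, f(12)=-4211, f(13)=9661, f(14)=-21366, f(15)=45704, f(16)=-99025, f(17)=216444, f(18)=-470975; answer -470975
Stage 2: B1 = -470975; d = 4; total draws C(10,2) = 45; complement C(4,2) = 6; favorable 45 - 6 = 39; P = 13/15; answer 13/15
Stage 3: B2 = 13/15; threaded value p + q = 28; r = 9938; 9938 = 2 * 4969; sigma = (1 + 2) * (1 + 4969) = 3 * 4970 = 14910; answer 14910

14910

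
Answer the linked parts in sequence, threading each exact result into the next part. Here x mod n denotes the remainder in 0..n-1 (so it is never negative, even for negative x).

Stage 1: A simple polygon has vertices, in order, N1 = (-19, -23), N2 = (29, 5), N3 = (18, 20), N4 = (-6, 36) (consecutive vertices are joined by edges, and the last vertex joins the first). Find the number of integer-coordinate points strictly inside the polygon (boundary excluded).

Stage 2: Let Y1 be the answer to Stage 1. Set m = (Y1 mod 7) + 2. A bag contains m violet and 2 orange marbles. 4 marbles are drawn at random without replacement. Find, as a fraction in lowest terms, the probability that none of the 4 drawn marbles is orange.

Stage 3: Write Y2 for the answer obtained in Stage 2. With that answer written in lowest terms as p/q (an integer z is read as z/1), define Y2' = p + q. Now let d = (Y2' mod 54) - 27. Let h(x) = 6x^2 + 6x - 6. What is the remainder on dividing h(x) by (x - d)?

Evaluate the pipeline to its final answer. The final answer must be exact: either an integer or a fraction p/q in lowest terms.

534

Stage 1: cross terms: (-19*5 - 29*-23)=572, (29*20 - 18*5)=490, (18*36 - -6*20)=768, (-6*-23 - -19*36)=822; twice the area = |2652| = 2652; area = 1326; boundary points = 4 + 1 + 8 + 1 = 14; strictly interior points = area - boundary/2 + 1 = 1320; answer 1320
Stage 2: Y1 = 1320; m = 6; total draws C(8,4) = 70; favorable C(6,4) = 15; P = 3/14; answer 3/14
Stage 3: Y2 = 3/14; threaded value p + q = 17; d = -10; remainder = value at the root: 6*(-10)^2 + 6*(-10)^1 - 6 = (600) + (-60) + (-6) = 534; answer 534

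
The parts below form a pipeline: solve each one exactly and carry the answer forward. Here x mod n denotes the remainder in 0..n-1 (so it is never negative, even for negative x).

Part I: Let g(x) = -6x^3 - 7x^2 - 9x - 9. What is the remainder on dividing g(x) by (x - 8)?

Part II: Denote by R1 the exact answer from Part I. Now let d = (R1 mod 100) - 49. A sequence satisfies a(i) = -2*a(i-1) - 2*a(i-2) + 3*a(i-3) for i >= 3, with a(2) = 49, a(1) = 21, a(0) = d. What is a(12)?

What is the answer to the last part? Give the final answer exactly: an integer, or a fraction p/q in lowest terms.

Part I: remainder = value at the root: -6*(8)^3 - 7*(8)^2 - 9*(8)^1 - 9 = (-3072) + (-448) + (-72) + (-9) = -3601; answer -3601
Part II: R1 = -3601; d = 50; a(3) = -2*(49) - 2*(21) + 3*(50) = 10; iterating: a(3)=10, a(4)=-55, a(5)=237, a(6)=-334, a(7)=29, a(8)=1321, a(9)=-3702, a(10)=4849, a(11)=1669, a(12)=-24142; answer -24142

-24142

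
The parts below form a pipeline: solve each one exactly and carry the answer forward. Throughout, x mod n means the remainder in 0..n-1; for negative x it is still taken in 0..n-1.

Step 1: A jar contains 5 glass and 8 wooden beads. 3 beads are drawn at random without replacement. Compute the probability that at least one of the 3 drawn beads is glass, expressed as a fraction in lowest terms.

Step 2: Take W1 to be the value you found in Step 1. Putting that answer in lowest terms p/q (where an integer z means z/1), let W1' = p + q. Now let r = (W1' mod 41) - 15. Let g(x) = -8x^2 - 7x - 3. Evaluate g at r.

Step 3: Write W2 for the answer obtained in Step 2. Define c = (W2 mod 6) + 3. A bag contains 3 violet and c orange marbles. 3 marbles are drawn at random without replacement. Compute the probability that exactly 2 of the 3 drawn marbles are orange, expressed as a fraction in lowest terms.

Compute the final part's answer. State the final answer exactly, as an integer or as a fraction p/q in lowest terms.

Step 1: total draws C(13,3) = 286; complement C(8,3) = 56; favorable 286 - 56 = 230; P = 115/143; answer 115/143
Step 2: W1 = 115/143; threaded value p + q = 258; r = -3; -8*(-3)^2 - 7*(-3)^1 - 3 = (-72) + (21) + (-3) = -54; answer -54
Step 3: W2 = -54; c = 3; total draws C(6,3) = 20; favorable C(3,2)*C(3,1) = 9; P = 9/20; answer 9/20

9/20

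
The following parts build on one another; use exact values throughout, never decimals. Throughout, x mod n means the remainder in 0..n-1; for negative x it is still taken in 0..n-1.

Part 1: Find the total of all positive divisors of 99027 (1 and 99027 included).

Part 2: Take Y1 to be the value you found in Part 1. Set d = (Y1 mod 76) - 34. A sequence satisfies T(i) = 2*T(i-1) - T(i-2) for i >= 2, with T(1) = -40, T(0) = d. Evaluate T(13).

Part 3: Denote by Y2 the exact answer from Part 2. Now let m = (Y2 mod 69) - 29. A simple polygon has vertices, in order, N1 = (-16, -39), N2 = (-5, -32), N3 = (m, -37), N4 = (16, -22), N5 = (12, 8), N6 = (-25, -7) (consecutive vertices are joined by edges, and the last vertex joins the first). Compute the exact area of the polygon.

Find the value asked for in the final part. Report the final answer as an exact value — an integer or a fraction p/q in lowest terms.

Part 1: 99027 = 3^2 * 11003; sigma = (1 + 3 + 9) * (1 + 11003) = 13 * 11004 = 143052; answer 143052
Part 2: Y1 = 143052; d = -14; T(2) = 2*(-40) - 1*(-14) = -66; iterating: T(2)=-66, T(3)=-92, T(4)=-118, T(5)=-144, T(6)=-170, T(7)=-196, T(8)=-222, T(9)=-248, T(10)=-274, T(11)=-300, T(12)=-326, T(13)=-352; answer -352
Part 3: Y2 = -352; m = 33; cross terms: (-16*-32 - -5*-39)=317, (-5*-37 - 33*-32)=1241, (33*-22 - 16*-37)=-134, (16*8 - 12*-22)=392, (12*-7 - -25*8)=116, (-25*-39 - -16*-7)=863; twice the area = |2795| = 2795; area = 2795/2; answer 2795/2

2795/2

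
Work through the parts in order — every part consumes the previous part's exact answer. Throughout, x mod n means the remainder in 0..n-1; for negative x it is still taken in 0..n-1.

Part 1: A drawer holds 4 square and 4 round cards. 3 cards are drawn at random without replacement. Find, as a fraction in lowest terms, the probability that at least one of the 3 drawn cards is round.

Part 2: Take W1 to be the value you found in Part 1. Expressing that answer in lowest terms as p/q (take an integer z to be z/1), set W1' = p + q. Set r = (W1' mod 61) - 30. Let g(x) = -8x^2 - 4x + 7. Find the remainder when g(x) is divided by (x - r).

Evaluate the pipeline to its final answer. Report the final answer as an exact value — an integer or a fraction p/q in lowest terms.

-53

Part 1: total draws C(8,3) = 56; complement C(4,3) = 4; favorable 56 - 4 = 52; P = 13/14; answer 13/14
Part 2: W1 = 13/14; threaded value p + q = 27; r = -3; remainder = value at the root: -8*(-3)^2 - 4*(-3)^1 + 7 = (-72) + (12) + (7) = -53; answer -53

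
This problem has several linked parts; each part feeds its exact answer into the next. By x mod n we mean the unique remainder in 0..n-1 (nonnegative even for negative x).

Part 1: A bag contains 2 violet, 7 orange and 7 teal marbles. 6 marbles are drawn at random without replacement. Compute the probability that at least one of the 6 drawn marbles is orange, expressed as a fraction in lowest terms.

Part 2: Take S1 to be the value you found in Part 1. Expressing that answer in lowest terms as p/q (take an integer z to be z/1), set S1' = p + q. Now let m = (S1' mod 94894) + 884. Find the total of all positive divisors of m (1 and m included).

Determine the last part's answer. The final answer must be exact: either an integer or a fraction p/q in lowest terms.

Part 1: total draws C(16,6) = 8008; complement C(9,6) = 84; favorable 8008 - 84 = 7924; P = 283/286; answer 283/286
Part 2: S1 = 283/286; threaded value p + q = 569; m = 1453; 1453 is prime, so its only divisors are 1 and 1453; sigma = 1 + 1453 = 1454; answer 1454

1454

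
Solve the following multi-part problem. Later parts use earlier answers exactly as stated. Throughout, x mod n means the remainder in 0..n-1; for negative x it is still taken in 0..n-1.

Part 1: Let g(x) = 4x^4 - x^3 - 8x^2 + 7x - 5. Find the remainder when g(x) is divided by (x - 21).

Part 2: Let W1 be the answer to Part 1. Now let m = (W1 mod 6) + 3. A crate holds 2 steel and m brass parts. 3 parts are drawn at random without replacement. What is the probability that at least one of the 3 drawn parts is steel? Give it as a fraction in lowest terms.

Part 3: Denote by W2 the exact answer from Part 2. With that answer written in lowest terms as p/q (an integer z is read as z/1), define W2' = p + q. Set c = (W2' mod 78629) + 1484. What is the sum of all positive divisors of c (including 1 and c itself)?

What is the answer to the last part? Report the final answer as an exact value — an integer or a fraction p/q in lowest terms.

Part 1: remainder = value at the root: 4*(21)^4 - 1*(21)^3 - 8*(21)^2 + 7*(21)^1 - 5 = (777924) + (-9261) + (-3528) + (147) + (-5) = 765277; answer 765277
Part 2: W1 = 765277; m = 4; total draws C(6,3) = 20; complement C(4,3) = 4; favorable 20 - 4 = 16; P = 4/5; answer 4/5
Part 3: W2 = 4/5; threaded value p + q = 9; c = 1493; 1493 is prime, so its only divisors are 1 and 1493; sigma = 1 + 1493 = 1494; answer 1494

1494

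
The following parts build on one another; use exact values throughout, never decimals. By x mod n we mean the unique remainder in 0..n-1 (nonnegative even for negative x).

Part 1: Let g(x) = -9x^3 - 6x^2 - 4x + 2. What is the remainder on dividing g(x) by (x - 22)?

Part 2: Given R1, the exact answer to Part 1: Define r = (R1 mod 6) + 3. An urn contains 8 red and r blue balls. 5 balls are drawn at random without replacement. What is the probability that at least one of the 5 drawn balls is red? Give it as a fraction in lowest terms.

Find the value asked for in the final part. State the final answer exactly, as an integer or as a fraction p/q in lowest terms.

142/143

Part 1: remainder = value at the root: -9*(22)^3 - 6*(22)^2 - 4*(22)^1 + 2 = (-95832) + (-2904) + (-88) + (2) = -98822; answer -98822
Part 2: R1 = -98822; r = 7; total draws C(15,5) = 3003; complement C(7,5) = 21; favorable 3003 - 21 = 2982; P = 142/143; answer 142/143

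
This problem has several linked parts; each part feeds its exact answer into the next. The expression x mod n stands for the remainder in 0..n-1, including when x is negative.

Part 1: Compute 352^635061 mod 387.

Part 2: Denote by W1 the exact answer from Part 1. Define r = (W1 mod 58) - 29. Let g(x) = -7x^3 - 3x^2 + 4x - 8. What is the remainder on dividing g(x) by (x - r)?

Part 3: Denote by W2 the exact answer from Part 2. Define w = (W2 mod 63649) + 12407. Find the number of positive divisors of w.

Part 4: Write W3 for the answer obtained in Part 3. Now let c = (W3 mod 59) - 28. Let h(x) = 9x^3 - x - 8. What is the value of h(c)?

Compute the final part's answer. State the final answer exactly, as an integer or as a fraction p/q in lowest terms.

Part 1: squarings mod 387: 352^1=352, 352^2=64, 352^4=226, 352^8=379, 352^16=64, 352^32=226, 352^64=379, 352^128=64, 352^256=226, 352^512=379, 352^1024=64, 352^2048=226, 352^4096=379, 352^8192=64, 352^16384=226, 352^32768=379, 352^65536=64, 352^131072=226, 352^262144=379, 352^524288=64; 352^635061 = 352^1 * 352^4 * 352^16 * 352^32 * 352^128 * 352^4096 * 352^8192 * 352^32768 * 352^65536 * 352^524288 = 343 (mod 387); answer 343
Part 2: W1 = 343; r = 24; remainder = value at the root: -7*(24)^3 - 3*(24)^2 + 4*(24)^1 - 8 = (-96768) + (-1728) + (96) + (-8) = -98408; answer -98408
Part 3: W2 = -98408; w = 41297; 41297 = 61 * 677; number of divisors = (1+1) * (1+1) = 4; answer 4
Part 4: W3 = 4; c = -24; 9*(-24)^3 - 1*(-24)^1 - 8 = (-124416) + (24) + (-8) = -124400; answer -124400

-124400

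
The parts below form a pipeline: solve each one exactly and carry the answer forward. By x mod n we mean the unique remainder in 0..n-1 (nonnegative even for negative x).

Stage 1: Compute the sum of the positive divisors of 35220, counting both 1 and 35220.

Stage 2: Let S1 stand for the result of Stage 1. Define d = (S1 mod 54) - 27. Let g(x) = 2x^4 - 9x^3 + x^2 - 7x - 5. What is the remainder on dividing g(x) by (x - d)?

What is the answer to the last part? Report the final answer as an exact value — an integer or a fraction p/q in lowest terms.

Stage 1: 35220 = 2^2 * 3 * 5 * 587; sigma = (1 + 2 + 4) * (1 + 3) * (1 + 5) * (1 + 587) = 7 * 4 * 6 * 588 = 98784; answer 98784
Stage 2: S1 = 98784; d = -9; remainder = value at the root: 2*(-9)^4 - 9*(-9)^3 + 1*(-9)^2 - 7*(-9)^1 - 5 = (13122) + (6561) + (81) + (63) + (-5) = 19822; answer 19822

19822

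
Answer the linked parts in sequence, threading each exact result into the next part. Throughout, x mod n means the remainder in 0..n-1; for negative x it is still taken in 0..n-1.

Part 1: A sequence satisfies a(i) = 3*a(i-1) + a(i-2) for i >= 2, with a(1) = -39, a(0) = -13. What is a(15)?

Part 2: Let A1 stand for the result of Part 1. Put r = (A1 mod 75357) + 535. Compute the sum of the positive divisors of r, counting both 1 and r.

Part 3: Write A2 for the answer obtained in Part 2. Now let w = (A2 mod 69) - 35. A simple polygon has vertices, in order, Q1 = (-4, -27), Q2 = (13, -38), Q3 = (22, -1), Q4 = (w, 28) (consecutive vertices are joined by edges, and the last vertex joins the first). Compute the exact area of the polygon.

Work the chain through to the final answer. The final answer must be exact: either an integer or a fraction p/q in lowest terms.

715

Part 1: a(2) = 3*(-39) + 1*(-13) = -130; iterating: a(2)=-130, a(3)=-429, a(4)=-1417, a(5)=-4680, a(6)=-15457, a(7)=-51051, a(8)=-168610, a(9)=-556881, a(10)=-1839253, a(11)=-6074640, a(12)=-20063173, a(13)=-66264159, a(14)=-218855650, a(15)=-722831109; answer -722831109
Part 2: A1 = -722831109; r = 69127; 69127 is prime, so its only divisors are 1 and 69127; sigma = 1 + 69127 = 69128; answer 69128
Part 3: A2 = 69128; w = 24; cross terms: (-4*-38 - 13*-27)=503, (13*-1 - 22*-38)=823, (22*28 - 24*-1)=640, (24*-27 - -4*28)=-536; twice the area = |1430| = 1430; area = 715; answer 715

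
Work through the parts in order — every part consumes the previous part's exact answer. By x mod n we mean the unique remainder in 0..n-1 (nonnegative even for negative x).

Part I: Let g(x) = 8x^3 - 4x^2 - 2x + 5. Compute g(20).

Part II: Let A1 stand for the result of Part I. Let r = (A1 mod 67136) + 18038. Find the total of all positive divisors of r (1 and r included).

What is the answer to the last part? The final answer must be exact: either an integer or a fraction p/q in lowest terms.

107208

Part I: 8*(20)^3 - 4*(20)^2 - 2*(20)^1 + 5 = (64000) + (-1600) + (-40) + (5) = 62365; answer 62365
Part II: A1 = 62365; r = 80403; 80403 = 3 * 26801; sigma = (1 + 3) * (1 + 26801) = 4 * 26802 = 107208; answer 107208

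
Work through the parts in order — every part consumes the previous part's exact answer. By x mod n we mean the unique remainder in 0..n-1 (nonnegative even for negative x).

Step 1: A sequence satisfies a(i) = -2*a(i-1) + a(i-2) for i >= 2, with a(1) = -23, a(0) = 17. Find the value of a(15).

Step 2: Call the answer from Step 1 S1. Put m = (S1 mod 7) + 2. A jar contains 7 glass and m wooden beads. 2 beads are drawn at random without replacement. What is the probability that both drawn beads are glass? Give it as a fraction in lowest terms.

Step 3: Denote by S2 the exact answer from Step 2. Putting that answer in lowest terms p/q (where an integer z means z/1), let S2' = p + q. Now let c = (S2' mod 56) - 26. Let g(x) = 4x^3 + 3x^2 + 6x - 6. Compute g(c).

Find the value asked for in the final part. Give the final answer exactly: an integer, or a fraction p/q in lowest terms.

-3766

Step 1: a(2) = -2*(-23) + 1*(17) = 63; iterating: a(2)=63, a(3)=-149, a(4)=361, a(5)=-871, a(6)=2103, a(7)=-5077, a(8)=12257, a(9)=-29591, a(10)=71439, a(11)=-172469, a(12)=416377, a(13)=-1005223, a(14)=2426823, a(15)=-5858869; answer -5858869
Step 2: S1 = -5858869; m = 7; total draws C(14,2) = 91; favorable C(7,2) = 21; P = 3/13; answer 3/13
Step 3: S2 = 3/13; threaded value p + q = 16; c = -10; 4*(-10)^3 + 3*(-10)^2 + 6*(-10)^1 - 6 = (-4000) + (300) + (-60) + (-6) = -3766; answer -3766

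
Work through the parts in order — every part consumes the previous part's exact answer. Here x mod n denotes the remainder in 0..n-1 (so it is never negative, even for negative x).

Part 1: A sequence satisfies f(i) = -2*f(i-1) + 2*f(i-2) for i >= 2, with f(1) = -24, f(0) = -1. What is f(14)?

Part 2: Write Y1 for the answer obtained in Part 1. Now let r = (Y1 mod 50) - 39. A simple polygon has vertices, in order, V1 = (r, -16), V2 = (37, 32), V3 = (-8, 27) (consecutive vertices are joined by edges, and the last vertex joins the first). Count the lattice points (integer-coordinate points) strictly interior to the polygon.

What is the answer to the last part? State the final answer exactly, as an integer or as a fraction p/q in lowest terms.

946

Part 1: f(2) = -2*(-24) + 2*(-1) = 46; iterating: f(2)=46, f(3)=-140, f(4)=372, f(5)=-1024, f(6)=2792, f(7)=-7632, f(8)=20848, f(9)=-56960, f(10)=155616, f(11)=-425152, f(12)=1161536, f(13)=-3173376, f(14)=8669824; answer 8669824
Part 2: Y1 = 8669824; r = -15; cross terms: (-15*32 - 37*-16)=112, (37*27 - -8*32)=1255, (-8*-16 - -15*27)=533; twice the area = |1900| = 1900; area = 950; boundary points = 4 + 5 + 1 = 10; strictly interior points = area - boundary/2 + 1 = 946; answer 946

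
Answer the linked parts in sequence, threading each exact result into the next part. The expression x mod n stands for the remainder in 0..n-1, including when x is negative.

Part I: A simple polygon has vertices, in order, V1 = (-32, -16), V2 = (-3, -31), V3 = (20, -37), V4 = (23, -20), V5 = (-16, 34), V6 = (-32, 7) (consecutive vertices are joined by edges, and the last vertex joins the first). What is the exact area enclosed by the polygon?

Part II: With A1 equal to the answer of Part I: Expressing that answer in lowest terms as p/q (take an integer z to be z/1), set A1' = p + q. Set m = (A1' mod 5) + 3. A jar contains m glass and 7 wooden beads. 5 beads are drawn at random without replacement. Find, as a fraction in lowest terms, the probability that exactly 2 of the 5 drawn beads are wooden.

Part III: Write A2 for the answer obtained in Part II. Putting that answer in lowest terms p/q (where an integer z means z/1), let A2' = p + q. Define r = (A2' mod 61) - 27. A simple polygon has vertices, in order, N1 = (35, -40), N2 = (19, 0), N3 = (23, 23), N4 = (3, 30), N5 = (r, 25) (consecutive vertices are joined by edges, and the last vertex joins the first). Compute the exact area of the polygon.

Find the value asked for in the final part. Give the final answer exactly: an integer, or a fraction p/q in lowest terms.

999

Part I: cross terms: (-32*-31 - -3*-16)=944, (-3*-37 - 20*-31)=731, (20*-20 - 23*-37)=451, (23*34 - -16*-20)=462, (-16*7 - -32*34)=976, (-32*-16 - -32*7)=736; twice the area = |4300| = 4300; area = 2150; answer 2150
Part II: A1 = 2150; threaded value p + q = 2151; m = 4; total draws C(11,5) = 462; favorable C(7,2)*C(4,3) = 84; P = 2/11; answer 2/11
Part III: A2 = 2/11; threaded value p + q = 13; r = -14; cross terms: (35*0 - 19*-40)=760, (19*23 - 23*0)=437, (23*30 - 3*23)=621, (3*25 - -14*30)=495, (-14*-40 - 35*25)=-315; twice the area = |1998| = 1998; area = 999; answer 999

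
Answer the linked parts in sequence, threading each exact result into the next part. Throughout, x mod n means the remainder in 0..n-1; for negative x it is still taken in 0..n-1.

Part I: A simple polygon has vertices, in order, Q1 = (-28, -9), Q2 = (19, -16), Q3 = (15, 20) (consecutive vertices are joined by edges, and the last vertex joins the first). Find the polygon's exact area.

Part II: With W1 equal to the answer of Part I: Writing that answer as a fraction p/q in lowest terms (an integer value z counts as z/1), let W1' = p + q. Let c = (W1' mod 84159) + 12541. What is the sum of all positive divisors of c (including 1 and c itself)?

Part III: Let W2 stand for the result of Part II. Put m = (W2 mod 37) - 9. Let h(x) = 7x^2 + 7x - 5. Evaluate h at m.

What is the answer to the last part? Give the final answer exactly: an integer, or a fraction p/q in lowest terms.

-5

Part I: cross terms: (-28*-16 - 19*-9)=619, (19*20 - 15*-16)=620, (15*-9 - -28*20)=425; twice the area = |1664| = 1664; area = 832; answer 832
Part II: W1 = 832; threaded value p + q = 833; c = 13374; 13374 = 2 * 3^2 * 743; sigma = (1 + 2) * (1 + 3 + 9) * (1 + 743) = 3 * 13 * 744 = 29016; answer 29016
Part III: W2 = 29016; m = -1; 7*(-1)^2 + 7*(-1)^1 - 5 = (7) + (-7) + (-5) = -5; answer -5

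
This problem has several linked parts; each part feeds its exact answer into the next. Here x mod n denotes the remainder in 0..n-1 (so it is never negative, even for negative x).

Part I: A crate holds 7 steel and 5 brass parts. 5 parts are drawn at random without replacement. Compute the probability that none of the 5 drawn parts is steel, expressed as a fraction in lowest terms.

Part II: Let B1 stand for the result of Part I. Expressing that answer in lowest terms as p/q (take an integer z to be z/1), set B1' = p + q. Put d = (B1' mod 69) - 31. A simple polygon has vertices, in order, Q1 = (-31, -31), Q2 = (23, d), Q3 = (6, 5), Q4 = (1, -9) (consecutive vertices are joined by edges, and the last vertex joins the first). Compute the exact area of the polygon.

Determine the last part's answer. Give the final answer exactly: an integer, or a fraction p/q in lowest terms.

Part I: total draws C(12,5) = 792; favorable C(5,5) = 1; P = 1/792; answer 1/792
Part II: B1 = 1/792; threaded value p + q = 793; d = 3; cross terms: (-31*3 - 23*-31)=620, (23*5 - 6*3)=97, (6*-9 - 1*5)=-59, (1*-31 - -31*-9)=-310; twice the area = |348| = 348; area = 174; answer 174

174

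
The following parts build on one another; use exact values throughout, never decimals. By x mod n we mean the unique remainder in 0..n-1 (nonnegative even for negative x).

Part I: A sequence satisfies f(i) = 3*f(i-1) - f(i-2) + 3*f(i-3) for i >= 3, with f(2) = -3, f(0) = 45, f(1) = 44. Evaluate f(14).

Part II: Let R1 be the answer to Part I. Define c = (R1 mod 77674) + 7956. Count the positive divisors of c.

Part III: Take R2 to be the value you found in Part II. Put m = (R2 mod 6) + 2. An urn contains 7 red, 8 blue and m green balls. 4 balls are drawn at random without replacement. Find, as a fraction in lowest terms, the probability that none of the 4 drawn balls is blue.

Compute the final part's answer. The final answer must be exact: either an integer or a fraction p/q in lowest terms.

Part I: f(3) = 3*(-3) - 1*(44) + 3*(45) = 82; iterating: f(3)=82, f(4)=381, f(5)=1052, f(6)=3021, f(7)=9154, f(8)=27597, f(9)=82700, f(10)=247965, f(11)=743986, f(12)=2232093, f(13)=6696188, f(14)=20088429; answer 20088429
Part II: R1 = 20088429; c = 56493; 56493 = 3^2 * 6277; number of divisors = (2+1) * (1+1) = 6; answer 6
Part III: R2 = 6; m = 2; total draws C(17,4) = 2380; favorable C(9,4) = 126; P = 9/170; answer 9/170

9/170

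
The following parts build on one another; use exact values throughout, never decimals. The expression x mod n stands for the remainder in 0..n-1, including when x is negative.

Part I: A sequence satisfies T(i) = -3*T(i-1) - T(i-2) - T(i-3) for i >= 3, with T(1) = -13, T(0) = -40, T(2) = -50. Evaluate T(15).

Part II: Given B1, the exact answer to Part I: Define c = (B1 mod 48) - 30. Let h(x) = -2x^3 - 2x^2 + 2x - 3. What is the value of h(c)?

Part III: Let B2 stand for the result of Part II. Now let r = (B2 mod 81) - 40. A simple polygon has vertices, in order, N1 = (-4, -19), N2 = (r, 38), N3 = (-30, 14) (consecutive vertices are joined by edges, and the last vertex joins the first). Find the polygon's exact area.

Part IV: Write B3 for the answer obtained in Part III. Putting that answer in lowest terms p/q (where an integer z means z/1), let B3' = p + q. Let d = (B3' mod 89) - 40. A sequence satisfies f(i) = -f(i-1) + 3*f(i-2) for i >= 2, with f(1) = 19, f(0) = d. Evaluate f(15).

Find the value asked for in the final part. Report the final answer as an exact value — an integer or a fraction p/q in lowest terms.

Part I: T(3) = -3*(-50) - 1*(-13) - 1*(-40) = 203; iterating: T(3)=203, T(4)=-546, T(5)=1485, T(6)=-4112, T(7)=11397, T(8)=-31564, T(9)=87407, T(10)=-242054, T(11)=670319, T(12)=-1856310, T(13)=5140665, T(14)=-14236004, T(15)=39423657; answer 39423657
Part II: B1 = 39423657; c = -21; -2*(-21)^3 - 2*(-21)^2 + 2*(-21)^1 - 3 = (18522) + (-882) + (-42) + (-3) = 17595; answer 17595
Part III: B2 = 17595; r = -22; cross terms: (-4*38 - -22*-19)=-570, (-22*14 - -30*38)=832, (-30*-19 - -4*14)=626; twice the area = |888| = 888; area = 444; answer 444
Part IV: B3 = 444; threaded value p + q = 445; d = -40; f(2) = -1*(19) + 3*(-40) = -139; iterating: f(2)=-139, f(3)=196, f(4)=-613, f(5)=1201, f(6)=-3040, f(7)=6643, f(8)=-15763, f(9)=35692, f(10)=-82981, f(11)=190057, f(12)=-439000, f(13)=1009171, f(14)=-2326171, f(15)=5353684; answer 5353684

5353684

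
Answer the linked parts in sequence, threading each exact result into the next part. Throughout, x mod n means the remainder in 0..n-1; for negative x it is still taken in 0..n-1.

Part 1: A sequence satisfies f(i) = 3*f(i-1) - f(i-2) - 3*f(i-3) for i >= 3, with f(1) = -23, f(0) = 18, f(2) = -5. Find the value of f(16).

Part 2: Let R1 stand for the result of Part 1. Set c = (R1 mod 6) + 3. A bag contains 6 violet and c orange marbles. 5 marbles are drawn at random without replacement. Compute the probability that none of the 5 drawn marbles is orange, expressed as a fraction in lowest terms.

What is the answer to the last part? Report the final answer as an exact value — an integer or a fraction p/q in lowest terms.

1/77

Part 1: f(3) = 3*(-5) - 1*(-23) - 3*(18) = -46; iterating: f(3)=-46, f(4)=-64, f(5)=-131, f(6)=-191, f(7)=-250, f(8)=-166, f(9)=325, f(10)=1891, f(11)=5846, f(12)=14672, f(13)=32497, f(14)=65281, f(15)=119330, f(16)=195218; answer 195218
Part 2: R1 = 195218; c = 5; total draws C(11,5) = 462; favorable C(6,5) = 6; P = 1/77; answer 1/77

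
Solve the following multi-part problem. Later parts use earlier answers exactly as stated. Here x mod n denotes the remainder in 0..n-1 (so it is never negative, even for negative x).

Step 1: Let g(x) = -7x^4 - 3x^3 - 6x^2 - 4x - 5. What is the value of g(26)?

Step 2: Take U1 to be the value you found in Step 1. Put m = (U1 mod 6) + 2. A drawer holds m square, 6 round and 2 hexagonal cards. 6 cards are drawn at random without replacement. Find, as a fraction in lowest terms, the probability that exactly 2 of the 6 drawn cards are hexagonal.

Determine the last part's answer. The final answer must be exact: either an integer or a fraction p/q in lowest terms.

3/11

Step 1: -7*(26)^4 - 3*(26)^3 - 6*(26)^2 - 4*(26)^1 - 5 = (-3198832) + (-52728) + (-4056) + (-104) + (-5) = -3255725; answer -3255725
Step 2: U1 = -3255725; m = 3; total draws C(11,6) = 462; favorable C(2,2)*C(9,4) = 126; P = 3/11; answer 3/11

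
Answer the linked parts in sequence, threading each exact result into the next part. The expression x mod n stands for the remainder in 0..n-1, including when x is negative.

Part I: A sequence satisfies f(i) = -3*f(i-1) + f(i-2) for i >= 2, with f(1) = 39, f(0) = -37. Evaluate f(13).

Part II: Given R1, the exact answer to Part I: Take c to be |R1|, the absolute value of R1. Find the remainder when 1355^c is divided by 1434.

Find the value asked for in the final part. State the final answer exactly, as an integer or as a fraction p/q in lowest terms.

Part I: f(2) = -3*(39) + 1*(-37) = -154; iterating: f(2)=-154, f(3)=501, f(4)=-1657, f(5)=5472, f(6)=-18073, f(7)=59691, f(8)=-197146, f(9)=651129, f(10)=-2150533, f(11)=7102728, f(12)=-23458717, f(13)=77478879; answer 77478879
Part II: R1 = 77478879; c = 77478879; squarings mod 1434: 1355^1=1355, 1355^2=505, 1355^4=1207, 1355^8=1339, 1355^16=421, 1355^32=859, 1355^64=805, 1355^128=1291, 1355^256=373, 1355^512=31, 1355^1024=961, 1355^2048=25, 1355^4096=625, 1355^8192=577, 1355^16384=241, 1355^32768=721, 1355^65536=733, 1355^131072=973, 1355^262144=289, 1355^524288=349, 1355^1048576=1345, 1355^2097152=751, 1355^4194304=439, 1355^8388608=565, 1355^16777216=877, 1355^33554432=505, 1355^67108864=1207; 1355^77478879 = 1355^1 * 1355^2 * 1355^4 * 1355^8 * 1355^16 * 1355^64 * 1355^128 * 1355^256 * 1355^512 * 1355^2048 * 1355^4096 * 1355^8192 * 1355^131072 * 1355^262144 * 1355^524288 * 1355^1048576 * 1355^8388608 * 1355^67108864 = 983 (mod 1434); answer 983

983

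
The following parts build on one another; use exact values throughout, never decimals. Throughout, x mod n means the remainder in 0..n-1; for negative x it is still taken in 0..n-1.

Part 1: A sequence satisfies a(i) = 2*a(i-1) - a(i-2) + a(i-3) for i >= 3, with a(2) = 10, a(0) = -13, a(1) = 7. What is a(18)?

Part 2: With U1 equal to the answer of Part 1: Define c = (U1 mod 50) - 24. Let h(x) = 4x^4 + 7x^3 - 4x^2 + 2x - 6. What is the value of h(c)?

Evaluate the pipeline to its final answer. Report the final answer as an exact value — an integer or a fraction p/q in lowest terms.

Part 1: a(3) = 2*(10) - 1*(7) + 1*(-13) = 0; iterating: a(3)=0, a(4)=-3, a(5)=4, a(6)=11, a(7)=15, a(8)=23, a(9)=42, a(10)=76, a(11)=133, a(12)=232, a(13)=407, a(14)=715, a(15)=1255, a(16)=2202, a(17)=3864, a(18)=6781; answer 6781
Part 2: U1 = 6781; c = 7; 4*(7)^4 + 7*(7)^3 - 4*(7)^2 + 2*(7)^1 - 6 = (9604) + (2401) + (-196) + (14) + (-6) = 11817; answer 11817

11817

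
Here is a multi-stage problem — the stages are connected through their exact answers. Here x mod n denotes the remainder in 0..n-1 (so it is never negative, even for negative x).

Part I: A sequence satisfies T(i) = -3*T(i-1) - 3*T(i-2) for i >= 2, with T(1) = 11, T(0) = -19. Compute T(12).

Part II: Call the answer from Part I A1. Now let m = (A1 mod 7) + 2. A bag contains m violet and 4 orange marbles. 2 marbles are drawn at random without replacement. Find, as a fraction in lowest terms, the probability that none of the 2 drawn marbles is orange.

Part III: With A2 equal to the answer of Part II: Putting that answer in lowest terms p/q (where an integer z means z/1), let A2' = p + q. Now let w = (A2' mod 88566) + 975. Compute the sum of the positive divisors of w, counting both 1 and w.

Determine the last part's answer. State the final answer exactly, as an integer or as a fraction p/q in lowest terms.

Part I: T(2) = -3*(11) - 3*(-19) = 24; iterating: T(2)=24, T(3)=-105, T(4)=243, T(5)=-414, T(6)=513, T(7)=-297, T(8)=-648, T(9)=2835, T(10)=-6561, T(11)=11178, T(12)=-13851; answer -13851
Part II: A1 = -13851; m = 4; total draws C(8,2) = 28; favorable C(4,2) = 6; P = 3/14; answer 3/14
Part III: A2 = 3/14; threaded value p + q = 17; w = 992; 992 = 2^5 * 31; sigma = (1 + 2 + 4 + 8 + 16 + 32) * (1 + 31) = 63 * 32 = 2016; answer 2016

2016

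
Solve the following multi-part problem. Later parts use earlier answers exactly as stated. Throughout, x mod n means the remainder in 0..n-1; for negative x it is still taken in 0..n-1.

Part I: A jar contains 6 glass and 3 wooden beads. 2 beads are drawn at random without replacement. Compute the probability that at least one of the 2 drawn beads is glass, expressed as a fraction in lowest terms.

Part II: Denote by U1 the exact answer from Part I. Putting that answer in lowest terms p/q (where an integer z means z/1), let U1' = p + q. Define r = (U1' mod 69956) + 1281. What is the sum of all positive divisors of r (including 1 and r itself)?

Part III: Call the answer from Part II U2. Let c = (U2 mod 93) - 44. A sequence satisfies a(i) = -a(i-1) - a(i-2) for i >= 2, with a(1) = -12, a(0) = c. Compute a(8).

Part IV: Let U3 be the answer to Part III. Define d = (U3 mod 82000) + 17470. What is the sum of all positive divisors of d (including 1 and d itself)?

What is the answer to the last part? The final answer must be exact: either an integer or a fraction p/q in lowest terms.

Part I: total draws C(9,2) = 36; complement C(3,2) = 3; favorable 36 - 3 = 33; P = 11/12; answer 11/12
Part II: U1 = 11/12; threaded value p + q = 23; r = 1304; 1304 = 2^3 * 163; sigma = (1 + 2 + 4 + 8) * (1 + 163) = 15 * 164 = 2460; answer 2460
Part III: U2 = 2460; c = -2; a(2) = -1*(-12) - 1*(-2) = 14; iterating: a(2)=14, a(3)=-2, a(4)=-12, a(5)=14, a(6)=-2, a(7)=-12, a(8)=14; answer 14
Part IV: U3 = 14; d = 17484; 17484 = 2^2 * 3 * 31 * 47; sigma = (1 + 2 + 4) * (1 + 3) * (1 + 31) * (1 + 47) = 7 * 4 * 32 * 48 = 43008; answer 43008

43008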